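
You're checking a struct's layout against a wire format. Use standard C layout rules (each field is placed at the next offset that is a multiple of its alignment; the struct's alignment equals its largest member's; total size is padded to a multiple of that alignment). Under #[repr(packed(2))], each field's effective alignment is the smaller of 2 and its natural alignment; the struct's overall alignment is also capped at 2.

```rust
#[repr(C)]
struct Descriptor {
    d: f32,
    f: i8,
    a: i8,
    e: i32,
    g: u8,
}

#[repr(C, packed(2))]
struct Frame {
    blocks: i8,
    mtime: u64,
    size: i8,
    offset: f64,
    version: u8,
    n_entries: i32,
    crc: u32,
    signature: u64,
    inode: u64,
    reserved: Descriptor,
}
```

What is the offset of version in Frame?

Descriptor: 0..4  d  (4B, 4-aligned); 4..5  f  (1B, 1-aligned); 5..6  a  (1B, 1-aligned); 6..8  -- padding (2B); 8..12  e  (4B, 4-aligned); 12..13  g  (1B, 1-aligned); 13..16  -- tail padding (3B); sizeof = 16, alignof = 4
0..1  blocks  (1B, 1-aligned)
1..2  -- padding (1B)
2..10  mtime  (8B, 2-aligned)
10..11  size  (1B, 1-aligned)
11..12  -- padding (1B)
12..20  offset  (8B, 2-aligned)
20..21  version  (1B, 1-aligned)

20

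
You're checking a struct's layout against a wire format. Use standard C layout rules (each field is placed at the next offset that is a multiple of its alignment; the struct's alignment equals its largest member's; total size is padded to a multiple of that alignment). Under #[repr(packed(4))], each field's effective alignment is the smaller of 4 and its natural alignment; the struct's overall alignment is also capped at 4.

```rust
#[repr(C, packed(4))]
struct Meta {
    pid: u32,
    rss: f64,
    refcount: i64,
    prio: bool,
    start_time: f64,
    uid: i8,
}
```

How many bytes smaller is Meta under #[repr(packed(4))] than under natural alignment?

natural layout:
  @0: pid [4B, align 4] → 4
  +4 pad (align 8)
  @8: rss [8B, align 8] → 16
  @16: refcount [8B, align 8] → 24
  @24: prio [1B, align 1] → 25
  +7 pad (align 8)
  @32: start_time [8B, align 8] → 40
  @40: uid [1B, align 1] → 41
  +7 tail pad (align 8)
  size 48, align 8
packed(4) layout:
  @0: pid [4B, align 4] → 4
  @4: rss [8B, align 4] → 12
  @12: refcount [8B, align 4] → 20
  @20: prio [1B, align 1] → 21
  +3 pad (align 4)
  @24: start_time [8B, align 4] → 32
  @32: uid [1B, align 1] → 33
  +3 tail pad (align 4)
  size 36, align 4
48 − 36 = 12

12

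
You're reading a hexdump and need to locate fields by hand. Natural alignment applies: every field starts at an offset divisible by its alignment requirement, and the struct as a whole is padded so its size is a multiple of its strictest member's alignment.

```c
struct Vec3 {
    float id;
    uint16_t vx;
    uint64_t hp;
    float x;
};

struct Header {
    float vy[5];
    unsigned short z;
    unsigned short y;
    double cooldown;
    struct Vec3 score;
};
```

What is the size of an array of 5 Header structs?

280

Vec3: 0..4  id  (4B, 4-aligned); 4..6  vx  (2B, 2-aligned); 6..8  -- padding (2B); 8..16  hp  (8B, 8-aligned); 16..20  x  (4B, 4-aligned); 20..24  -- tail padding (4B); sizeof = 24, alignof = 8
0..20  vy  (20B, 4-aligned)
20..22  z  (2B, 2-aligned)
22..24  y  (2B, 2-aligned)
24..32  cooldown  (8B, 8-aligned)
32..56  score  (24B, 8-aligned)
sizeof = 56, alignof = 8
array of 5: 5 × 56 = 280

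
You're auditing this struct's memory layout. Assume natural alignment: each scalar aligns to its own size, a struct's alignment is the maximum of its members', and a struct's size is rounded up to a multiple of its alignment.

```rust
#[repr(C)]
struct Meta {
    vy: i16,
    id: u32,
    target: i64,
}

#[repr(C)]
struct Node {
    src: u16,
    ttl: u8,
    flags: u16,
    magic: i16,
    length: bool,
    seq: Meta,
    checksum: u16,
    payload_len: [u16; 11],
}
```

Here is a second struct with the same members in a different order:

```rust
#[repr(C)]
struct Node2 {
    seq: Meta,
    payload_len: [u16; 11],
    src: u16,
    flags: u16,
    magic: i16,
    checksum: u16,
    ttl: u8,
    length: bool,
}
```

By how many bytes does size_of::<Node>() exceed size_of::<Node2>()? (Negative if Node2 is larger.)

Meta: vy at 0 (size 2, align 2) → ends 2; pad 2 to align 4 for id; id at 4 (size 4, align 4) → ends 8; target at 8 (size 8, align 8) → ends 16; total 16 bytes, alignment 8
src at 0 (size 2, align 2) → ends 2
ttl at 2 (size 1, align 1) → ends 3
pad 1 to align 2 for flags
flags at 4 (size 2, align 2) → ends 6
magic at 6 (size 2, align 2) → ends 8
length at 8 (size 1, align 1) → ends 9
pad 7 to align 8 for seq
seq at 16 (size 16, align 8) → ends 32
checksum at 32 (size 2, align 2) → ends 34
payload_len at 34 (size 22, align 2) → ends 56
total 56 bytes, alignment 8
— Node2 —
seq at 0 (size 16, align 8) → ends 16
payload_len at 16 (size 22, align 2) → ends 38
src at 38 (size 2, align 2) → ends 40
flags at 40 (size 2, align 2) → ends 42
magic at 42 (size 2, align 2) → ends 44
checksum at 44 (size 2, align 2) → ends 46
ttl at 46 (size 1, align 1) → ends 47
length at 47 (size 1, align 1) → ends 48
total 48 bytes, alignment 8
56 − 48 = 8

8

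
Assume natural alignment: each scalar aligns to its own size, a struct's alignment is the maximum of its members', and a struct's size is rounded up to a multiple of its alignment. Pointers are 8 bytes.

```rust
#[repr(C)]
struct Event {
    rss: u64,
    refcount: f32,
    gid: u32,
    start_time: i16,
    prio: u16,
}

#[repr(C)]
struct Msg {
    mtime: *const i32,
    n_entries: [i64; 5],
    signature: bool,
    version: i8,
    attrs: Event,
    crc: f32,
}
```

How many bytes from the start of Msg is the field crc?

80

Event: 0..8  rss  (8B, 8-aligned); 8..12  refcount  (4B, 4-aligned); 12..16  gid  (4B, 4-aligned); 16..18  start_time  (2B, 2-aligned); 18..20  prio  (2B, 2-aligned); 20..24  -- tail padding (4B); sizeof = 24, alignof = 8
0..8  mtime  (8B, 8-aligned)
8..48  n_entries  (40B, 8-aligned)
48..49  signature  (1B, 1-aligned)
49..50  version  (1B, 1-aligned)
50..56  -- padding (6B)
56..80  attrs  (24B, 8-aligned)
80..84  crc  (4B, 4-aligned)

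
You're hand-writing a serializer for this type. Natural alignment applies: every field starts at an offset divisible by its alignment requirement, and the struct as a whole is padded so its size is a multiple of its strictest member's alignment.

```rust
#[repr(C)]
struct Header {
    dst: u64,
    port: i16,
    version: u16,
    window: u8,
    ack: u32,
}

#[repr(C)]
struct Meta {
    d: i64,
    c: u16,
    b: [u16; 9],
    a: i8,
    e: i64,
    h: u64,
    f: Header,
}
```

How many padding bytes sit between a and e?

3

Header: 0..8  dst  (8B, 8-aligned); 8..10  port  (2B, 2-aligned); 10..12  version  (2B, 2-aligned); 12..13  window  (1B, 1-aligned); 13..16  -- padding (3B); 16..20  ack  (4B, 4-aligned); 20..24  -- tail padding (4B); sizeof = 24, alignof = 8
0..8  d  (8B, 8-aligned)
8..10  c  (2B, 2-aligned)
10..28  b  (18B, 2-aligned)
28..29  a  (1B, 1-aligned)
29..32  -- padding (3B)
32..40  e  (8B, 8-aligned)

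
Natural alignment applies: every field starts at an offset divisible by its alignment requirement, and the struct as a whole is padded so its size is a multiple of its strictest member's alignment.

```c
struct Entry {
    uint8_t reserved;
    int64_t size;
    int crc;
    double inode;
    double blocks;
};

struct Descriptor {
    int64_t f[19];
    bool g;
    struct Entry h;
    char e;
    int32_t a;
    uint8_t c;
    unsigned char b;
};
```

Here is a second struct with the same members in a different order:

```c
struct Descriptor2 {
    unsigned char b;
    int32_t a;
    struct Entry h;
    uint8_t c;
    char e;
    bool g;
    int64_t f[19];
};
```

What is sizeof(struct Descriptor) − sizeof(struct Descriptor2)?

8

Entry: 0..1  reserved  (1B, 1-aligned); 1..8  -- padding (7B); 8..16  size  (8B, 8-aligned); 16..20  crc  (4B, 4-aligned); 20..24  -- padding (4B); 24..32  inode  (8B, 8-aligned); 32..40  blocks  (8B, 8-aligned); sizeof = 40, alignof = 8
0..152  f  (152B, 8-aligned)
152..153  g  (1B, 1-aligned)
153..160  -- padding (7B)
160..200  h  (40B, 8-aligned)
200..201  e  (1B, 1-aligned)
201..204  -- padding (3B)
204..208  a  (4B, 4-aligned)
208..209  c  (1B, 1-aligned)
209..210  b  (1B, 1-aligned)
210..216  -- tail padding (6B)
sizeof = 216, alignof = 8
— Descriptor2 —
0..1  b  (1B, 1-aligned)
1..4  -- padding (3B)
4..8  a  (4B, 4-aligned)
8..48  h  (40B, 8-aligned)
48..49  c  (1B, 1-aligned)
49..50  e  (1B, 1-aligned)
50..51  g  (1B, 1-aligned)
51..56  -- padding (5B)
56..208  f  (152B, 8-aligned)
sizeof = 208, alignof = 8
216 − 208 = 8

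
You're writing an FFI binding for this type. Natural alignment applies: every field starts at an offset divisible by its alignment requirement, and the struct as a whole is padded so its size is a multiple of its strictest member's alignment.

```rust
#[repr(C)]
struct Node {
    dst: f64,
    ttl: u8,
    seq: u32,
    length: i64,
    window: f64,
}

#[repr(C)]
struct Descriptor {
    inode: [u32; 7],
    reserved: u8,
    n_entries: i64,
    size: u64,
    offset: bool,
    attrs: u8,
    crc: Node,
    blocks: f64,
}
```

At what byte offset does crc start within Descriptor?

Node: @0: dst [8B, align 8] → 8; @8: ttl [1B, align 1] → 9; +3 pad (align 4); @12: seq [4B, align 4] → 16; @16: length [8B, align 8] → 24; @24: window [8B, align 8] → 32; size 32, align 8
@0: inode [28B, align 4] → 28
@28: reserved [1B, align 1] → 29
+3 pad (align 8)
@32: n_entries [8B, align 8] → 40
@40: size [8B, align 8] → 48
@48: offset [1B, align 1] → 49
@49: attrs [1B, align 1] → 50
+6 pad (align 8)
@56: crc [32B, align 8] → 88

56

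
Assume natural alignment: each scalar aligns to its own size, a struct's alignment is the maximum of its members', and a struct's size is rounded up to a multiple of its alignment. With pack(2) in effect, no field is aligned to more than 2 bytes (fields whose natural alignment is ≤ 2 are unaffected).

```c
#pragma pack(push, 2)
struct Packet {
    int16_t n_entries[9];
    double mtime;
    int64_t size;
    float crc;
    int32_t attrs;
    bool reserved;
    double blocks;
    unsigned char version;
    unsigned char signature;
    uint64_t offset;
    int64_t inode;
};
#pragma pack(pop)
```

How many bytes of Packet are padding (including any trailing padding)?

1

@0: n_entries [18B, align 2] → 18
@18: mtime [8B, align 2] → 26
@26: size [8B, align 2] → 34
@34: crc [4B, align 2] → 38
@38: attrs [4B, align 2] → 42
@42: reserved [1B, align 1] → 43
+1 pad (align 2)
@44: blocks [8B, align 2] → 52
@52: version [1B, align 1] → 53
@53: signature [1B, align 1] → 54
@54: offset [8B, align 2] → 62
@62: inode [8B, align 2] → 70
size 70, align 2
data bytes 69, size 70 → padding 1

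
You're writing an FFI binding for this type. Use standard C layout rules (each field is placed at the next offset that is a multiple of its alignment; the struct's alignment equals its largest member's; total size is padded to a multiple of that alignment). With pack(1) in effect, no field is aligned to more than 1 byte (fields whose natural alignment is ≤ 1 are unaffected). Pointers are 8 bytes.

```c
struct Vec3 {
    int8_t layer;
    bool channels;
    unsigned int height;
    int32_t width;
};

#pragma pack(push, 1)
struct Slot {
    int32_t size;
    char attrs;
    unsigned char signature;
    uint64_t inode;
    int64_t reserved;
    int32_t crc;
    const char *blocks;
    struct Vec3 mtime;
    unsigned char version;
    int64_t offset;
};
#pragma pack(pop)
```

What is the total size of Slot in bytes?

Vec3: layer at 0 (size 1, align 1) → ends 1; channels at 1 (size 1, align 1) → ends 2; pad 2 to align 4 for height; height at 4 (size 4, align 4) → ends 8; width at 8 (size 4, align 4) → ends 12; total 12 bytes, alignment 4
size at 0 (size 4, align 1) → ends 4
attrs at 4 (size 1, align 1) → ends 5
signature at 5 (size 1, align 1) → ends 6
inode at 6 (size 8, align 1) → ends 14
reserved at 14 (size 8, align 1) → ends 22
crc at 22 (size 4, align 1) → ends 26
blocks at 26 (size 8, align 1) → ends 34
mtime at 34 (size 12, align 1) → ends 46
version at 46 (size 1, align 1) → ends 47
offset at 47 (size 8, align 1) → ends 55
total 55 bytes, alignment 1

55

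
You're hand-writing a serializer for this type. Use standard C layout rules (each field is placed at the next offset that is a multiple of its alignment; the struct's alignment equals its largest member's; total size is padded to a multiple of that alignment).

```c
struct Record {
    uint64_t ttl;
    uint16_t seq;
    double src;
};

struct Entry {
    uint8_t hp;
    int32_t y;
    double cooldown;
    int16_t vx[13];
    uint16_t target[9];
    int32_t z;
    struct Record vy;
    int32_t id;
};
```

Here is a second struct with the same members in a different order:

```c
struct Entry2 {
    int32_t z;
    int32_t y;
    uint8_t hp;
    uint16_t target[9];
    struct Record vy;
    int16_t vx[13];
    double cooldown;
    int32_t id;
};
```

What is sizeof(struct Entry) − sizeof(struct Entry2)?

Record: ttl at 0 (size 8, align 8) → ends 8; seq at 8 (size 2, align 2) → ends 10; pad 6 to align 8 for src; src at 16 (size 8, align 8) → ends 24; total 24 bytes, alignment 8
hp at 0 (size 1, align 1) → ends 1
pad 3 to align 4 for y
y at 4 (size 4, align 4) → ends 8
cooldown at 8 (size 8, align 8) → ends 16
vx at 16 (size 26, align 2) → ends 42
target at 42 (size 18, align 2) → ends 60
z at 60 (size 4, align 4) → ends 64
vy at 64 (size 24, align 8) → ends 88
id at 88 (size 4, align 4) → ends 92
tail pad 4 to reach multiple of 8
total 96 bytes, alignment 8
— Entry2 —
z at 0 (size 4, align 4) → ends 4
y at 4 (size 4, align 4) → ends 8
hp at 8 (size 1, align 1) → ends 9
pad 1 to align 2 for target
target at 10 (size 18, align 2) → ends 28
pad 4 to align 8 for vy
vy at 32 (size 24, align 8) → ends 56
vx at 56 (size 26, align 2) → ends 82
pad 6 to align 8 for cooldown
cooldown at 88 (size 8, align 8) → ends 96
id at 96 (size 4, align 4) → ends 100
tail pad 4 to reach multiple of 8
total 104 bytes, alignment 8
96 − 104 = -8

-8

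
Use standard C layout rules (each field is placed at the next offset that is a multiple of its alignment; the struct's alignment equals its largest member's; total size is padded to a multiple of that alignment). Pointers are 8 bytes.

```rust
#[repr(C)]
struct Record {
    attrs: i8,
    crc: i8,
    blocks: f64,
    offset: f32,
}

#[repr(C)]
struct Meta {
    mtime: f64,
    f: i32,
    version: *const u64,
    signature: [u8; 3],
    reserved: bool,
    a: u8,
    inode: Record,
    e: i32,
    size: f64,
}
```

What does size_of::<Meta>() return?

72

Record: @0: attrs [1B, align 1] → 1; @1: crc [1B, align 1] → 2; +6 pad (align 8); @8: blocks [8B, align 8] → 16; @16: offset [4B, align 4] → 20; +4 tail pad (align 8); size 24, align 8
@0: mtime [8B, align 8] → 8
@8: f [4B, align 4] → 12
+4 pad (align 8)
@16: version [8B, align 8] → 24
@24: signature [3B, align 1] → 27
@27: reserved [1B, align 1] → 28
@28: a [1B, align 1] → 29
+3 pad (align 8)
@32: inode [24B, align 8] → 56
@56: e [4B, align 4] → 60
+4 pad (align 8)
@64: size [8B, align 8] → 72
size 72, align 8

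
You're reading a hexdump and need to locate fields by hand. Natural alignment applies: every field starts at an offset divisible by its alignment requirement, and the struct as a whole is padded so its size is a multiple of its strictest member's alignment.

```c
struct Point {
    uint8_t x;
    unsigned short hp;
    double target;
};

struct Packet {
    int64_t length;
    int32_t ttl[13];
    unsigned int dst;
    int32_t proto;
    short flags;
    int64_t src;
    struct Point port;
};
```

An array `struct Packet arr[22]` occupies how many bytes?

2112

Point: x at 0 (size 1, align 1) → ends 1; pad 1 to align 2 for hp; hp at 2 (size 2, align 2) → ends 4; pad 4 to align 8 for target; target at 8 (size 8, align 8) → ends 16; total 16 bytes, alignment 8
length at 0 (size 8, align 8) → ends 8
ttl at 8 (size 52, align 4) → ends 60
dst at 60 (size 4, align 4) → ends 64
proto at 64 (size 4, align 4) → ends 68
flags at 68 (size 2, align 2) → ends 70
pad 2 to align 8 for src
src at 72 (size 8, align 8) → ends 80
port at 80 (size 16, align 8) → ends 96
total 96 bytes, alignment 8
array of 22: 22 × 96 = 2112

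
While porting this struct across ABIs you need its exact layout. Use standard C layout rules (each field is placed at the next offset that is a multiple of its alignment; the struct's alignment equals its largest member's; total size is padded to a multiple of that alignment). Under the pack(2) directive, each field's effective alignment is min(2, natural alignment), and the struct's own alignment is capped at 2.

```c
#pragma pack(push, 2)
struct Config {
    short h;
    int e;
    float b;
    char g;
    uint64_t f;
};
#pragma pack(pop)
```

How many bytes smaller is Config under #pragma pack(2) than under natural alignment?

natural layout:
  h at 0 (size 2, align 2) → ends 2
  pad 2 to align 4 for e
  e at 4 (size 4, align 4) → ends 8
  b at 8 (size 4, align 4) → ends 12
  g at 12 (size 1, align 1) → ends 13
  pad 3 to align 8 for f
  f at 16 (size 8, align 8) → ends 24
  total 24 bytes, alignment 8
packed(2) layout:
  h at 0 (size 2, align 2) → ends 2
  e at 2 (size 4, align 2) → ends 6
  b at 6 (size 4, align 2) → ends 10
  g at 10 (size 1, align 1) → ends 11
  pad 1 to align 2 for f
  f at 12 (size 8, align 2) → ends 20
  total 20 bytes, alignment 2
24 − 20 = 4

4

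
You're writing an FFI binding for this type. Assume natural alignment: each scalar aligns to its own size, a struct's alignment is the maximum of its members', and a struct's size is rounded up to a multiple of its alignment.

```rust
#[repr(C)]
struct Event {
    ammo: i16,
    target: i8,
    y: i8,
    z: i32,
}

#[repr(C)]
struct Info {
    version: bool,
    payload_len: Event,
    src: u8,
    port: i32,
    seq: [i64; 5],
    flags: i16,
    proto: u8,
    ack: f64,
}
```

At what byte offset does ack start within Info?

72

Event: @0: ammo [2B, align 2] → 2; @2: target [1B, align 1] → 3; @3: y [1B, align 1] → 4; @4: z [4B, align 4] → 8; size 8, align 4
@0: version [1B, align 1] → 1
+3 pad (align 4)
@4: payload_len [8B, align 4] → 12
@12: src [1B, align 1] → 13
+3 pad (align 4)
@16: port [4B, align 4] → 20
+4 pad (align 8)
@24: seq [40B, align 8] → 64
@64: flags [2B, align 2] → 66
@66: proto [1B, align 1] → 67
+5 pad (align 8)
@72: ack [8B, align 8] → 80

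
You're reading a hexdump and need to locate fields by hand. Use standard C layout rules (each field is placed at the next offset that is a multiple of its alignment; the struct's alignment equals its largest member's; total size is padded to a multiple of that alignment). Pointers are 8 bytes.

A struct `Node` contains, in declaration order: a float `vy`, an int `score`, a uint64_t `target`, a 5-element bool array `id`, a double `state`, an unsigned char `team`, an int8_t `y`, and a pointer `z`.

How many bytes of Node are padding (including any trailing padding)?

vy at 0 (size 4, align 4) → ends 4
score at 4 (size 4, align 4) → ends 8
target at 8 (size 8, align 8) → ends 16
id at 16 (size 5, align 1) → ends 21
pad 3 to align 8 for state
state at 24 (size 8, align 8) → ends 32
team at 32 (size 1, align 1) → ends 33
y at 33 (size 1, align 1) → ends 34
pad 6 to align 8 for z
z at 40 (size 8, align 8) → ends 48
total 48 bytes, alignment 8
data bytes 39, size 48 → padding 9

9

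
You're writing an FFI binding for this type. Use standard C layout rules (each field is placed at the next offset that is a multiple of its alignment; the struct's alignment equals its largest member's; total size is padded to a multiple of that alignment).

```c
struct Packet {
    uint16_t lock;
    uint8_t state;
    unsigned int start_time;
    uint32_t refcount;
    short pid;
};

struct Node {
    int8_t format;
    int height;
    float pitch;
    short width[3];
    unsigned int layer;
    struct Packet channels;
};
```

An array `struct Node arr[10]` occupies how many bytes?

400

Packet: 0..2  lock  (2B, 2-aligned); 2..3  state  (1B, 1-aligned); 3..4  -- padding (1B); 4..8  start_time  (4B, 4-aligned); 8..12  refcount  (4B, 4-aligned); 12..14  pid  (2B, 2-aligned); 14..16  -- tail padding (2B); sizeof = 16, alignof = 4
0..1  format  (1B, 1-aligned)
1..4  -- padding (3B)
4..8  height  (4B, 4-aligned)
8..12  pitch  (4B, 4-aligned)
12..18  width  (6B, 2-aligned)
18..20  -- padding (2B)
20..24  layer  (4B, 4-aligned)
24..40  channels  (16B, 4-aligned)
sizeof = 40, alignof = 4
array of 10: 10 × 40 = 400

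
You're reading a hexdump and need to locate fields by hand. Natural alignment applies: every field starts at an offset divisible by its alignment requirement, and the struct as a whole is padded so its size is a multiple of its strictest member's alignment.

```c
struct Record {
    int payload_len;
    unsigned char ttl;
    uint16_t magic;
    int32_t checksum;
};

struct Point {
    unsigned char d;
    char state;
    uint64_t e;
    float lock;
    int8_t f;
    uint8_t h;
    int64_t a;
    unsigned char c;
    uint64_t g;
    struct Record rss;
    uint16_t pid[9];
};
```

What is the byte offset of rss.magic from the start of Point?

Record: 0..4  payload_len  (4B, 4-aligned); 4..5  ttl  (1B, 1-aligned); 5..6  -- padding (1B); 6..8  magic  (2B, 2-aligned); 8..12  checksum  (4B, 4-aligned); sizeof = 12, alignof = 4
0..1  d  (1B, 1-aligned)
1..2  state  (1B, 1-aligned)
2..8  -- padding (6B)
8..16  e  (8B, 8-aligned)
16..20  lock  (4B, 4-aligned)
20..21  f  (1B, 1-aligned)
21..22  h  (1B, 1-aligned)
22..24  -- padding (2B)
24..32  a  (8B, 8-aligned)
32..33  c  (1B, 1-aligned)
33..40  -- padding (7B)
40..48  g  (8B, 8-aligned)
48..60  rss  (12B, 4-aligned)
within Record: magic at 6
48 + 6 = 54

54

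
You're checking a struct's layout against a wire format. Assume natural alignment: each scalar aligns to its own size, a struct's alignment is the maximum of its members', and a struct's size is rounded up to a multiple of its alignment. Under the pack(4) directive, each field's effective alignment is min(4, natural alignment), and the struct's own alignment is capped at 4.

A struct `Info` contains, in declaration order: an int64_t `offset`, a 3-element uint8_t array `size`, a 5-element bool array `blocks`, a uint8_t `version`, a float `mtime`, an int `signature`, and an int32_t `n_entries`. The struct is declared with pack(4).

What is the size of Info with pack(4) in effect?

0..8  offset  (8B, 4-aligned)
8..11  size  (3B, 1-aligned)
11..16  blocks  (5B, 1-aligned)
16..17  version  (1B, 1-aligned)
17..20  -- padding (3B)
20..24  mtime  (4B, 4-aligned)
24..28  signature  (4B, 4-aligned)
28..32  n_entries  (4B, 4-aligned)
sizeof = 32, alignof = 4

32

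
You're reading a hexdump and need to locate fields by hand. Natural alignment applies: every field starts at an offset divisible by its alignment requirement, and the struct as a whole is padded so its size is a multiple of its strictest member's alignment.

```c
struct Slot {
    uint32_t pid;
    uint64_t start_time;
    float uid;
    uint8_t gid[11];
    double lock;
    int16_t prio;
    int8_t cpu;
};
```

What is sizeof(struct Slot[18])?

864

pid at 0 (size 4, align 4) → ends 4
pad 4 to align 8 for start_time
start_time at 8 (size 8, align 8) → ends 16
uid at 16 (size 4, align 4) → ends 20
gid at 20 (size 11, align 1) → ends 31
pad 1 to align 8 for lock
lock at 32 (size 8, align 8) → ends 40
prio at 40 (size 2, align 2) → ends 42
cpu at 42 (size 1, align 1) → ends 43
tail pad 5 to reach multiple of 8
total 48 bytes, alignment 8
array of 18: 18 × 48 = 864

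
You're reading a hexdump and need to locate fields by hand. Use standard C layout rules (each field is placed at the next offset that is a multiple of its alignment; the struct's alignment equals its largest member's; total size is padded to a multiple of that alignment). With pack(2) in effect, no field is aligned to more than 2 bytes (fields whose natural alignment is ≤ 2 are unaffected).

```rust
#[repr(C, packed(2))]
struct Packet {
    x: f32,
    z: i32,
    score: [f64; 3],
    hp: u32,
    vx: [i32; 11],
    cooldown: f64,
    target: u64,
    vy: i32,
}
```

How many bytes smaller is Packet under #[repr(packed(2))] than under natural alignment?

4

natural layout:
  @0: x [4B, align 4] → 4
  @4: z [4B, align 4] → 8
  @8: score [24B, align 8] → 32
  @32: hp [4B, align 4] → 36
  @36: vx [44B, align 4] → 80
  @80: cooldown [8B, align 8] → 88
  @88: target [8B, align 8] → 96
  @96: vy [4B, align 4] → 100
  +4 tail pad (align 8)
  size 104, align 8
packed(2) layout:
  @0: x [4B, align 2] → 4
  @4: z [4B, align 2] → 8
  @8: score [24B, align 2] → 32
  @32: hp [4B, align 2] → 36
  @36: vx [44B, align 2] → 80
  @80: cooldown [8B, align 2] → 88
  @88: target [8B, align 2] → 96
  @96: vy [4B, align 2] → 100
  size 100, align 2
104 − 100 = 4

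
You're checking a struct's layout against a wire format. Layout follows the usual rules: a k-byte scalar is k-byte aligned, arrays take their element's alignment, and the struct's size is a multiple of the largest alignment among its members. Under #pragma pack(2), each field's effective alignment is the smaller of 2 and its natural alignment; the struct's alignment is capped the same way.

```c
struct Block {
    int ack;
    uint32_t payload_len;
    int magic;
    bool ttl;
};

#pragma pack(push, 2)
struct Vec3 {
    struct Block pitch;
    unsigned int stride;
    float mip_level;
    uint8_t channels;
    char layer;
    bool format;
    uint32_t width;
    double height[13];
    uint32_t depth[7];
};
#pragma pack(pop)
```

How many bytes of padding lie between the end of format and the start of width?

Block: 0..4  ack  (4B, 4-aligned); 4..8  payload_len  (4B, 4-aligned); 8..12  magic  (4B, 4-aligned); 12..13  ttl  (1B, 1-aligned); 13..16  -- tail padding (3B); sizeof = 16, alignof = 4
0..16  pitch  (16B, 2-aligned)
16..20  stride  (4B, 2-aligned)
20..24  mip_level  (4B, 2-aligned)
24..25  channels  (1B, 1-aligned)
25..26  layer  (1B, 1-aligned)
26..27  format  (1B, 1-aligned)
27..28  -- padding (1B)
28..32  width  (4B, 2-aligned)

1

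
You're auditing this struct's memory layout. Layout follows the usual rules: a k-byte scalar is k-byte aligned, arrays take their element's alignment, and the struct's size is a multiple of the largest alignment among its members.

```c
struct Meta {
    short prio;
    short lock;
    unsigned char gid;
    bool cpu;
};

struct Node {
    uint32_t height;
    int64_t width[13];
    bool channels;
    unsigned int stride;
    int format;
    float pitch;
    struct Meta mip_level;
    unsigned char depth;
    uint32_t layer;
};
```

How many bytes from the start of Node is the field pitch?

Meta: prio at 0 (size 2, align 2) → ends 2; lock at 2 (size 2, align 2) → ends 4; gid at 4 (size 1, align 1) → ends 5; cpu at 5 (size 1, align 1) → ends 6; total 6 bytes, alignment 2
height at 0 (size 4, align 4) → ends 4
pad 4 to align 8 for width
width at 8 (size 104, align 8) → ends 112
channels at 112 (size 1, align 1) → ends 113
pad 3 to align 4 for stride
stride at 116 (size 4, align 4) → ends 120
format at 120 (size 4, align 4) → ends 124
pitch at 124 (size 4, align 4) → ends 128

124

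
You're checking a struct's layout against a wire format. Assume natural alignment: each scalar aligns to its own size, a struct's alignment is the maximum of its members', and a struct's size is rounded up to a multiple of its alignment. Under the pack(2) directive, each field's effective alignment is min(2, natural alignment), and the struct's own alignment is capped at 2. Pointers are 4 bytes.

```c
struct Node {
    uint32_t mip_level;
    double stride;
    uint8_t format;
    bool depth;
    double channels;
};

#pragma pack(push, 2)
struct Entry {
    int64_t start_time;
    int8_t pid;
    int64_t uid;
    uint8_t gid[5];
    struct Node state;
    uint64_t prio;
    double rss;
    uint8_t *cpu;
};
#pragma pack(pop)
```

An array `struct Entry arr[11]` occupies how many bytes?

836

Node: mip_level at 0 (size 4, align 4) → ends 4; pad 4 to align 8 for stride; stride at 8 (size 8, align 8) → ends 16; format at 16 (size 1, align 1) → ends 17; depth at 17 (size 1, align 1) → ends 18; pad 6 to align 8 for channels; channels at 24 (size 8, align 8) → ends 32; total 32 bytes, alignment 8
start_time at 0 (size 8, align 2) → ends 8
pid at 8 (size 1, align 1) → ends 9
pad 1 to align 2 for uid
uid at 10 (size 8, align 2) → ends 18
gid at 18 (size 5, align 1) → ends 23
pad 1 to align 2 for state
state at 24 (size 32, align 2) → ends 56
prio at 56 (size 8, align 2) → ends 64
rss at 64 (size 8, align 2) → ends 72
cpu at 72 (size 4, align 2) → ends 76
total 76 bytes, alignment 2
array of 11: 11 × 76 = 836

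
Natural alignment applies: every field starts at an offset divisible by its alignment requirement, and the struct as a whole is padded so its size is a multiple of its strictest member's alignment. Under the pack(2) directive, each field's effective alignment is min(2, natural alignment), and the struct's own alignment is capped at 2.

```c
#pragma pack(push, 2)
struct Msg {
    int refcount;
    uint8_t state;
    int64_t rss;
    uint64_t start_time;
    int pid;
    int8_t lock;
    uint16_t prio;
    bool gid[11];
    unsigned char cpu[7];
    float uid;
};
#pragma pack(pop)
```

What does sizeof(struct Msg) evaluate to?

@0: refcount [4B, align 2] → 4
@4: state [1B, align 1] → 5
+1 pad (align 2)
@6: rss [8B, align 2] → 14
@14: start_time [8B, align 2] → 22
@22: pid [4B, align 2] → 26
@26: lock [1B, align 1] → 27
+1 pad (align 2)
@28: prio [2B, align 2] → 30
@30: gid [11B, align 1] → 41
@41: cpu [7B, align 1] → 48
@48: uid [4B, align 2] → 52
size 52, align 2

52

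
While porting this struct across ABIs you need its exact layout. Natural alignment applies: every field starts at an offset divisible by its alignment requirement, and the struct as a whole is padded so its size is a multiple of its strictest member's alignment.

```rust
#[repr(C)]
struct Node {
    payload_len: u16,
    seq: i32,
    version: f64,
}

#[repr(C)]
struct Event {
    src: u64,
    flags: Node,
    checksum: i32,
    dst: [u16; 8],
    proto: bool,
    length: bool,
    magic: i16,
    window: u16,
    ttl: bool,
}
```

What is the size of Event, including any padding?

Node: payload_len at 0 (size 2, align 2) → ends 2; pad 2 to align 4 for seq; seq at 4 (size 4, align 4) → ends 8; version at 8 (size 8, align 8) → ends 16; total 16 bytes, alignment 8
src at 0 (size 8, align 8) → ends 8
flags at 8 (size 16, align 8) → ends 24
checksum at 24 (size 4, align 4) → ends 28
dst at 28 (size 16, align 2) → ends 44
proto at 44 (size 1, align 1) → ends 45
length at 45 (size 1, align 1) → ends 46
magic at 46 (size 2, align 2) → ends 48
window at 48 (size 2, align 2) → ends 50
ttl at 50 (size 1, align 1) → ends 51
tail pad 5 to reach multiple of 8
total 56 bytes, alignment 8

56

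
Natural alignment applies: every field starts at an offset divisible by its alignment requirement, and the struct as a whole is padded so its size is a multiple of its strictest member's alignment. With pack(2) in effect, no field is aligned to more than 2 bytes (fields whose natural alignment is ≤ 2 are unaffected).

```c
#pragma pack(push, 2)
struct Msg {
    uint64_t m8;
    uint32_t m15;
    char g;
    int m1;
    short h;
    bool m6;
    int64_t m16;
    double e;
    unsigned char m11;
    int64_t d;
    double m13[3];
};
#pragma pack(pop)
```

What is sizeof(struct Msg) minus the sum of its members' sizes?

3

m8 at 0 (size 8, align 2) → ends 8
m15 at 8 (size 4, align 2) → ends 12
g at 12 (size 1, align 1) → ends 13
pad 1 to align 2 for m1
m1 at 14 (size 4, align 2) → ends 18
h at 18 (size 2, align 2) → ends 20
m6 at 20 (size 1, align 1) → ends 21
pad 1 to align 2 for m16
m16 at 22 (size 8, align 2) → ends 30
e at 30 (size 8, align 2) → ends 38
m11 at 38 (size 1, align 1) → ends 39
pad 1 to align 2 for d
d at 40 (size 8, align 2) → ends 48
m13 at 48 (size 24, align 2) → ends 72
total 72 bytes, alignment 2
data bytes 69, size 72 → padding 3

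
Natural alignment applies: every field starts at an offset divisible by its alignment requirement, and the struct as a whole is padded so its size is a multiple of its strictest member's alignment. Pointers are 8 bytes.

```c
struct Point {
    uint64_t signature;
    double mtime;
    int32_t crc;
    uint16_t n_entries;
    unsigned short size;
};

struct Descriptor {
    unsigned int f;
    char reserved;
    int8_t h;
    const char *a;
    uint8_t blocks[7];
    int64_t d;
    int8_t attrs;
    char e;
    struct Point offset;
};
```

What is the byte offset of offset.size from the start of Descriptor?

62

Point: signature at 0 (size 8, align 8) → ends 8; mtime at 8 (size 8, align 8) → ends 16; crc at 16 (size 4, align 4) → ends 20; n_entries at 20 (size 2, align 2) → ends 22; size at 22 (size 2, align 2) → ends 24; total 24 bytes, alignment 8
f at 0 (size 4, align 4) → ends 4
reserved at 4 (size 1, align 1) → ends 5
h at 5 (size 1, align 1) → ends 6
pad 2 to align 8 for a
a at 8 (size 8, align 8) → ends 16
blocks at 16 (size 7, align 1) → ends 23
pad 1 to align 8 for d
d at 24 (size 8, align 8) → ends 32
attrs at 32 (size 1, align 1) → ends 33
e at 33 (size 1, align 1) → ends 34
pad 6 to align 8 for offset
offset at 40 (size 24, align 8) → ends 64
within Point: size at 22
40 + 22 = 62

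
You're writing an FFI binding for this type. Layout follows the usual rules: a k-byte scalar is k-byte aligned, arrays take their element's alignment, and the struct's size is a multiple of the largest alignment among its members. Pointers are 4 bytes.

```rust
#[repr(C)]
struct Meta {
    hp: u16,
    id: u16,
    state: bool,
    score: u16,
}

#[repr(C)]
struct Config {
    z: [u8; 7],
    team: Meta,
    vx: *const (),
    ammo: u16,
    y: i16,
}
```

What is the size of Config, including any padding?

Meta: 0..2  hp  (2B, 2-aligned); 2..4  id  (2B, 2-aligned); 4..5  state  (1B, 1-aligned); 5..6  -- padding (1B); 6..8  score  (2B, 2-aligned); sizeof = 8, alignof = 2
0..7  z  (7B, 1-aligned)
7..8  -- padding (1B)
8..16  team  (8B, 2-aligned)
16..20  vx  (4B, 4-aligned)
20..22  ammo  (2B, 2-aligned)
22..24  y  (2B, 2-aligned)
sizeof = 24, alignof = 4

24 bytes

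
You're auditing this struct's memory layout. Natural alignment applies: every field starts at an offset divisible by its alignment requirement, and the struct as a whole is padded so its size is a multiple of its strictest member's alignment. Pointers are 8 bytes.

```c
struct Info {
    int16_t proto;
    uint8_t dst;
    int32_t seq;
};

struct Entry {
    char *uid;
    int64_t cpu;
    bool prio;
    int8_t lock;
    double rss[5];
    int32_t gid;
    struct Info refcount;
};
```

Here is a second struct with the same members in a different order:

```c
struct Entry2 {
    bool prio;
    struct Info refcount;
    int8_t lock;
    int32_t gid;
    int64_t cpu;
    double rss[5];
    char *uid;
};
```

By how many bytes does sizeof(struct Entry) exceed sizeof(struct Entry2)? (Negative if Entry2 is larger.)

Info: proto at 0 (size 2, align 2) → ends 2; dst at 2 (size 1, align 1) → ends 3; pad 1 to align 4 for seq; seq at 4 (size 4, align 4) → ends 8; total 8 bytes, alignment 4
uid at 0 (size 8, align 8) → ends 8
cpu at 8 (size 8, align 8) → ends 16
prio at 16 (size 1, align 1) → ends 17
lock at 17 (size 1, align 1) → ends 18
pad 6 to align 8 for rss
rss at 24 (size 40, align 8) → ends 64
gid at 64 (size 4, align 4) → ends 68
refcount at 68 (size 8, align 4) → ends 76
tail pad 4 to reach multiple of 8
total 80 bytes, alignment 8
— Entry2 —
prio at 0 (size 1, align 1) → ends 1
pad 3 to align 4 for refcount
refcount at 4 (size 8, align 4) → ends 12
lock at 12 (size 1, align 1) → ends 13
pad 3 to align 4 for gid
gid at 16 (size 4, align 4) → ends 20
pad 4 to align 8 for cpu
cpu at 24 (size 8, align 8) → ends 32
rss at 32 (size 40, align 8) → ends 72
uid at 72 (size 8, align 8) → ends 80
total 80 bytes, alignment 8
80 − 80 = 0

0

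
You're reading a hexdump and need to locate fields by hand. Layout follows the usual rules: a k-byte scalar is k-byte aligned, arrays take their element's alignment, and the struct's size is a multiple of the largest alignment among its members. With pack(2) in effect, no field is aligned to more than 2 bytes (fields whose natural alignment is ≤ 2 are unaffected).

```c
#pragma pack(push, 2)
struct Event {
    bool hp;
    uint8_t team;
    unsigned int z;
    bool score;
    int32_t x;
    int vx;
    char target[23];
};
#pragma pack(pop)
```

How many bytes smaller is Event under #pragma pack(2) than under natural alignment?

4

natural layout:
  hp at 0 (size 1, align 1) → ends 1
  team at 1 (size 1, align 1) → ends 2
  pad 2 to align 4 for z
  z at 4 (size 4, align 4) → ends 8
  score at 8 (size 1, align 1) → ends 9
  pad 3 to align 4 for x
  x at 12 (size 4, align 4) → ends 16
  vx at 16 (size 4, align 4) → ends 20
  target at 20 (size 23, align 1) → ends 43
  tail pad 1 to reach multiple of 4
  total 44 bytes, alignment 4
packed(2) layout:
  hp at 0 (size 1, align 1) → ends 1
  team at 1 (size 1, align 1) → ends 2
  z at 2 (size 4, align 2) → ends 6
  score at 6 (size 1, align 1) → ends 7
  pad 1 to align 2 for x
  x at 8 (size 4, align 2) → ends 12
  vx at 12 (size 4, align 2) → ends 16
  target at 16 (size 23, align 1) → ends 39
  tail pad 1 to reach multiple of 2
  total 40 bytes, alignment 2
44 − 40 = 4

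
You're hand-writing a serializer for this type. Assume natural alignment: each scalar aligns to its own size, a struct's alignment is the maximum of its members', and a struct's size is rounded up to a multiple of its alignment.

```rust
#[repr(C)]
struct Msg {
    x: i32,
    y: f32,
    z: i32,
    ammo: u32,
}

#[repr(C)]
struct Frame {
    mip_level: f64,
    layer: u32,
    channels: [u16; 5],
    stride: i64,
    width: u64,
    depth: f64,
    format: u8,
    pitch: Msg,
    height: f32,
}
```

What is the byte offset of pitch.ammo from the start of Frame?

64

Msg: 0..4  x  (4B, 4-aligned); 4..8  y  (4B, 4-aligned); 8..12  z  (4B, 4-aligned); 12..16  ammo  (4B, 4-aligned); sizeof = 16, alignof = 4
0..8  mip_level  (8B, 8-aligned)
8..12  layer  (4B, 4-aligned)
12..22  channels  (10B, 2-aligned)
22..24  -- padding (2B)
24..32  stride  (8B, 8-aligned)
32..40  width  (8B, 8-aligned)
40..48  depth  (8B, 8-aligned)
48..49  format  (1B, 1-aligned)
49..52  -- padding (3B)
52..68  pitch  (16B, 4-aligned)
within Msg: ammo at 12
52 + 12 = 64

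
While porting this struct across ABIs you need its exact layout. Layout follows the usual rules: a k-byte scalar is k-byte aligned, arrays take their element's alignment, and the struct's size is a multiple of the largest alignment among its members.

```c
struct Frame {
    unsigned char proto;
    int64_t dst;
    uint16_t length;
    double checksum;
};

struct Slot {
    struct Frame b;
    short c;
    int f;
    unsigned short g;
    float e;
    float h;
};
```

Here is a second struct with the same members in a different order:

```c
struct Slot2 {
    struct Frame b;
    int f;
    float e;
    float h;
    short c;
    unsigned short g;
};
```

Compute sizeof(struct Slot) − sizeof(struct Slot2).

8

Frame: proto at 0 (size 1, align 1) → ends 1; pad 7 to align 8 for dst; dst at 8 (size 8, align 8) → ends 16; length at 16 (size 2, align 2) → ends 18; pad 6 to align 8 for checksum; checksum at 24 (size 8, align 8) → ends 32; total 32 bytes, alignment 8
b at 0 (size 32, align 8) → ends 32
c at 32 (size 2, align 2) → ends 34
pad 2 to align 4 for f
f at 36 (size 4, align 4) → ends 40
g at 40 (size 2, align 2) → ends 42
pad 2 to align 4 for e
e at 44 (size 4, align 4) → ends 48
h at 48 (size 4, align 4) → ends 52
tail pad 4 to reach multiple of 8
total 56 bytes, alignment 8
— Slot2 —
b at 0 (size 32, align 8) → ends 32
f at 32 (size 4, align 4) → ends 36
e at 36 (size 4, align 4) → ends 40
h at 40 (size 4, align 4) → ends 44
c at 44 (size 2, align 2) → ends 46
g at 46 (size 2, align 2) → ends 48
total 48 bytes, alignment 8
56 − 48 = 8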